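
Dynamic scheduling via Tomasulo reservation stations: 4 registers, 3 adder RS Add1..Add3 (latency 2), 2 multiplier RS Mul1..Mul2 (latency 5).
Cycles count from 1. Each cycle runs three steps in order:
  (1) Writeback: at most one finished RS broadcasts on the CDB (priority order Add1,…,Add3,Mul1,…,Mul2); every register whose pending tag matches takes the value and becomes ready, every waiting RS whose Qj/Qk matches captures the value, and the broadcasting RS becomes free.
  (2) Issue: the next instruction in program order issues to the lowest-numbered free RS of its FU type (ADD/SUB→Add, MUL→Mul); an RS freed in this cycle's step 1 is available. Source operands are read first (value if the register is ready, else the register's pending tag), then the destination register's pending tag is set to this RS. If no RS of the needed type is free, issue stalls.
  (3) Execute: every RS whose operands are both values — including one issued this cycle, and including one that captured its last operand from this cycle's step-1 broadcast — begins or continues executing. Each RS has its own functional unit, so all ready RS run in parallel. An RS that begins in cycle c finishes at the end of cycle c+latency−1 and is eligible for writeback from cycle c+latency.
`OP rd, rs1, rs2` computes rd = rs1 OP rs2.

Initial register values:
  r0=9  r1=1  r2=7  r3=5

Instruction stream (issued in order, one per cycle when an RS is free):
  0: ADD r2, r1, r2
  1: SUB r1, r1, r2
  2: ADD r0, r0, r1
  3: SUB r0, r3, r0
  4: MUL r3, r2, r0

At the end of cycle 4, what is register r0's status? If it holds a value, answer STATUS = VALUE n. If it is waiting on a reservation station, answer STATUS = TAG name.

c1: issue ADD r2<-Add1 | r0:9,r1:1,r2:Add1,r3:5
c2: issue SUB r1<-Add2 | r0:9,r1:Add2,r2:Add1,r3:5
c3: CDB Add1=8; issue ADD r0<-Add1 | r0:Add1,r1:Add2,r2:8,r3:5
c4: issue SUB r0<-Add3 | r0:Add3,r1:Add2,r2:8,r3:5

STATUS = TAG Add3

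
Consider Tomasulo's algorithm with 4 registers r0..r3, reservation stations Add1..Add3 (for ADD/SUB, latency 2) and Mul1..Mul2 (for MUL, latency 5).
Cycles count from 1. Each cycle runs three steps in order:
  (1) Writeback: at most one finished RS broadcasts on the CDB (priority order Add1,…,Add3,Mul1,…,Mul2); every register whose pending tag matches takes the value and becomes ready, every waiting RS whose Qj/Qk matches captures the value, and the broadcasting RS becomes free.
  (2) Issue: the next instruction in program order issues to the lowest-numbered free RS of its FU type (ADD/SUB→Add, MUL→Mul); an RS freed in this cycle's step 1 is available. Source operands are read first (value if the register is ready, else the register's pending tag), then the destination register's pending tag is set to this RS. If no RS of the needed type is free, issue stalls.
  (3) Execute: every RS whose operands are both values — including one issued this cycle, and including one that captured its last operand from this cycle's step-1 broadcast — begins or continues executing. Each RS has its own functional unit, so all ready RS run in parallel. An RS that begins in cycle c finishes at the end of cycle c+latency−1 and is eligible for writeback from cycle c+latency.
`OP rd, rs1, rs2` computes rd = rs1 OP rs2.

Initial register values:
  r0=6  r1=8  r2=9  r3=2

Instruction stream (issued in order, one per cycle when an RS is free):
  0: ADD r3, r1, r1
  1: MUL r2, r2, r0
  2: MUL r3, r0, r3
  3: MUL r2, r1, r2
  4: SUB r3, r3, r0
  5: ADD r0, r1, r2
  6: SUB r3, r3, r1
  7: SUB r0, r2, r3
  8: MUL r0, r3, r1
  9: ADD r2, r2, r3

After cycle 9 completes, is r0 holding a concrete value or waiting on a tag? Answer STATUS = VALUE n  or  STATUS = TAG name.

cycle 1: issue ADD r3<-Add1 // r0:6,r1:8,r2:9,r3:Add1
cycle 2: issue MUL r2<-Mul1 // r0:6,r1:8,r2:Mul1,r3:Add1
cycle 3: CDB Add1=16; issue MUL r3<-Mul2 // r0:6,r1:8,r2:Mul1,r3:Mul2
cycle 4: stall // r0:6,r1:8,r2:Mul1,r3:Mul2
cycle 5: stall // r0:6,r1:8,r2:Mul1,r3:Mul2
cycle 6: stall // r0:6,r1:8,r2:Mul1,r3:Mul2
cycle 7: CDB Mul1=54; issue MUL r2<-Mul1 // r0:6,r1:8,r2:Mul1,r3:Mul2
cycle 8: CDB Mul2=96; issue SUB r3<-Add1 // r0:6,r1:8,r2:Mul1,r3:Add1
cycle 9: issue ADD r0<-Add2 // r0:Add2,r1:8,r2:Mul1,r3:Add1

STATUS = TAG Add2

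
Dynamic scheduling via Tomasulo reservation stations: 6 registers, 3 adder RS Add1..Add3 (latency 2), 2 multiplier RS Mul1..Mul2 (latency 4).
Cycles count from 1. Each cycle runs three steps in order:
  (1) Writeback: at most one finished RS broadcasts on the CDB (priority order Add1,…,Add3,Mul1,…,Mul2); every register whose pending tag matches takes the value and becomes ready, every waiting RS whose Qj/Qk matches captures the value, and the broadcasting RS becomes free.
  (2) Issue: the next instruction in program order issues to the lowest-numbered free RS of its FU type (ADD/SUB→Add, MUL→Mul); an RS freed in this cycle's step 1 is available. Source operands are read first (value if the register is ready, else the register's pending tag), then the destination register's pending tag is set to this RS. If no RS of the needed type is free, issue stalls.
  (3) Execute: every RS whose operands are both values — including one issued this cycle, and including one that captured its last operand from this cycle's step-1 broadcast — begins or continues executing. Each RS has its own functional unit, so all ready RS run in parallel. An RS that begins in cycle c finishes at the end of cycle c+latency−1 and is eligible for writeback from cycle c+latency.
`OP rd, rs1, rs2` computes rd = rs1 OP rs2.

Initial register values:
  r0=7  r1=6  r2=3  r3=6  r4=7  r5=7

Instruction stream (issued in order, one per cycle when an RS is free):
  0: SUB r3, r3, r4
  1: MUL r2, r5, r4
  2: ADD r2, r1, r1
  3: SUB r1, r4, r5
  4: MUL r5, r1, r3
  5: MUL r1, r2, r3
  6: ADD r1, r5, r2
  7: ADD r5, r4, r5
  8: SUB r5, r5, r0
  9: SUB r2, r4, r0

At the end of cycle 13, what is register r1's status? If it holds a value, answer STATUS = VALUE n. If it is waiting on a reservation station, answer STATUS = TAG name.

  c1: issue SUB r3<-Add1  regs: r0:7,r1:6,r2:3,r3:Add1,r4:7,r5:7
  c2: issue MUL r2<-Mul1  regs: r0:7,r1:6,r2:Mul1,r3:Add1,r4:7,r5:7
  c3: CDB Add1=-1; issue ADD r2<-Add1  regs: r0:7,r1:6,r2:Add1,r3:-1,r4:7,r5:7
  c4: issue SUB r1<-Add2  regs: r0:7,r1:Add2,r2:Add1,r3:-1,r4:7,r5:7
  c5: CDB Add1=12; issue MUL r5<-Mul2  regs: r0:7,r1:Add2,r2:12,r3:-1,r4:7,r5:Mul2
  c6: CDB Add2=0; stall  regs: r0:7,r1:0,r2:12,r3:-1,r4:7,r5:Mul2
  c7: CDB Mul1=49; issue MUL r1<-Mul1  regs: r0:7,r1:Mul1,r2:12,r3:-1,r4:7,r5:Mul2
  c8: issue ADD r1<-Add1  regs: r0:7,r1:Add1,r2:12,r3:-1,r4:7,r5:Mul2
  c9: issue ADD r5<-Add2  regs: r0:7,r1:Add1,r2:12,r3:-1,r4:7,r5:Add2
  c10: CDB Mul2=0; issue SUB r5<-Add3  regs: r0:7,r1:Add1,r2:12,r3:-1,r4:7,r5:Add3
  c11: CDB Mul1=-12; stall  regs: r0:7,r1:Add1,r2:12,r3:-1,r4:7,r5:Add3
  c12: CDB Add1=12; issue SUB r2<-Add1  regs: r0:7,r1:12,r2:Add1,r3:-1,r4:7,r5:Add3
  c13: CDB Add2=7  regs: r0:7,r1:12,r2:Add1,r3:-1,r4:7,r5:Add3

STATUS = VALUE 12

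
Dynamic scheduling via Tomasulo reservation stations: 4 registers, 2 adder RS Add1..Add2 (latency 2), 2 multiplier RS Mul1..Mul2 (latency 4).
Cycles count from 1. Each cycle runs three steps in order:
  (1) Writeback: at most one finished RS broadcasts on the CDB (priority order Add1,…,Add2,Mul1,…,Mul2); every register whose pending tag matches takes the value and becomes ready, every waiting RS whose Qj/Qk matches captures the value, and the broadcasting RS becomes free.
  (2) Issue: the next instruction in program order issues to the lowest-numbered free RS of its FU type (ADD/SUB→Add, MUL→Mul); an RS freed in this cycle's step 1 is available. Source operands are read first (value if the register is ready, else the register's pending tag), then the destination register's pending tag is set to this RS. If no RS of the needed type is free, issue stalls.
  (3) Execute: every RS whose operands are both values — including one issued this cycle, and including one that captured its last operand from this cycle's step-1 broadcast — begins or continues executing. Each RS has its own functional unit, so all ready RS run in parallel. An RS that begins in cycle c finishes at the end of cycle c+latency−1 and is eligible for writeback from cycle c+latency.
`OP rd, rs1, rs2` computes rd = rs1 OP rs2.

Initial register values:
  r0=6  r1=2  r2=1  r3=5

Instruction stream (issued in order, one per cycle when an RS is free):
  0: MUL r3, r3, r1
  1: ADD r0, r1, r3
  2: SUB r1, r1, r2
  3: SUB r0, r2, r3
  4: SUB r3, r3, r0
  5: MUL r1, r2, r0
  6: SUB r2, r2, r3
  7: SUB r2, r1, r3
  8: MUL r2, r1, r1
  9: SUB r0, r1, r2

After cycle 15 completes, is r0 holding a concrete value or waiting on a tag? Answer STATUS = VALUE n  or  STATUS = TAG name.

cycle 1: issue MUL r3<-Mul1 // r0:6,r1:2,r2:1,r3:Mul1
cycle 2: issue ADD r0<-Add1 // r0:Add1,r1:2,r2:1,r3:Mul1
cycle 3: issue SUB r1<-Add2 // r0:Add1,r1:Add2,r2:1,r3:Mul1
cycle 4: stall // r0:Add1,r1:Add2,r2:1,r3:Mul1
cycle 5: CDB Add2=1; issue SUB r0<-Add2 // r0:Add2,r1:1,r2:1,r3:Mul1
cycle 6: CDB Mul1=10; stall // r0:Add2,r1:1,r2:1,r3:10
cycle 7: stall // r0:Add2,r1:1,r2:1,r3:10
cycle 8: CDB Add1=12; issue SUB r3<-Add1 // r0:Add2,r1:1,r2:1,r3:Add1
cycle 9: CDB Add2=-9; issue MUL r1<-Mul1 // r0:-9,r1:Mul1,r2:1,r3:Add1
cycle 10: issue SUB r2<-Add2 // r0:-9,r1:Mul1,r2:Add2,r3:Add1
cycle 11: CDB Add1=19; issue SUB r2<-Add1 // r0:-9,r1:Mul1,r2:Add1,r3:19
cycle 12: issue MUL r2<-Mul2 // r0:-9,r1:Mul1,r2:Mul2,r3:19
cycle 13: CDB Add2=-18; issue SUB r0<-Add2 // r0:Add2,r1:Mul1,r2:Mul2,r3:19
cycle 14: CDB Mul1=-9 // r0:Add2,r1:-9,r2:Mul2,r3:19
cycle 15: - // r0:Add2,r1:-9,r2:Mul2,r3:19

STATUS = TAG Add2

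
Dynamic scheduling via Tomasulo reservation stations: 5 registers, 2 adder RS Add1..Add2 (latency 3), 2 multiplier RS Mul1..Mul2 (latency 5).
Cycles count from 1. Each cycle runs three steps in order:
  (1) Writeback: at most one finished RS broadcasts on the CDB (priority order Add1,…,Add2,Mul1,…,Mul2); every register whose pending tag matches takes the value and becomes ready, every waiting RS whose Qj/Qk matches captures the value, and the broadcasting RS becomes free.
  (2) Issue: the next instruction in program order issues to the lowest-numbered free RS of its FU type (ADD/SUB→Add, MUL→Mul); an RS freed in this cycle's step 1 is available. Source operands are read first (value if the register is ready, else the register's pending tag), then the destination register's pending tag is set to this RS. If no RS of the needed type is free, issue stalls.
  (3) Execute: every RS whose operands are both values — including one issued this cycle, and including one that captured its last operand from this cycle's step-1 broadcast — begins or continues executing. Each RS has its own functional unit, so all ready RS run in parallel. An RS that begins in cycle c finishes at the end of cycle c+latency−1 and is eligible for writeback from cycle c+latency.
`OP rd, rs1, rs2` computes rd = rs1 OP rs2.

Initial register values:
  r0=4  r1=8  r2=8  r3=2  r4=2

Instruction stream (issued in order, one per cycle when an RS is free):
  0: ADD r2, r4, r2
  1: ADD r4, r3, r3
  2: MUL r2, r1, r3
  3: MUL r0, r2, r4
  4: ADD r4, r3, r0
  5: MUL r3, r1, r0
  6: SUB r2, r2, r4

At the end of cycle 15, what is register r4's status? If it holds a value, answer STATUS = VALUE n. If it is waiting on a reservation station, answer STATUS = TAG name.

STATUS = TAG Add1

  c1: issue ADD r2<-Add1  regs: r0:4,r1:8,r2:Add1,r3:2,r4:2
  c2: issue ADD r4<-Add2  regs: r0:4,r1:8,r2:Add1,r3:2,r4:Add2
  c3: issue MUL r2<-Mul1  regs: r0:4,r1:8,r2:Mul1,r3:2,r4:Add2
  c4: CDB Add1=10; issue MUL r0<-Mul2  regs: r0:Mul2,r1:8,r2:Mul1,r3:2,r4:Add2
  c5: CDB Add2=4; issue ADD r4<-Add1  regs: r0:Mul2,r1:8,r2:Mul1,r3:2,r4:Add1
  c6: stall  regs: r0:Mul2,r1:8,r2:Mul1,r3:2,r4:Add1
  c7: stall  regs: r0:Mul2,r1:8,r2:Mul1,r3:2,r4:Add1
  c8: CDB Mul1=16; issue MUL r3<-Mul1  regs: r0:Mul2,r1:8,r2:16,r3:Mul1,r4:Add1
  c9: issue SUB r2<-Add2  regs: r0:Mul2,r1:8,r2:Add2,r3:Mul1,r4:Add1
  c10: -  regs: r0:Mul2,r1:8,r2:Add2,r3:Mul1,r4:Add1
  c11: -  regs: r0:Mul2,r1:8,r2:Add2,r3:Mul1,r4:Add1
  c12: -  regs: r0:Mul2,r1:8,r2:Add2,r3:Mul1,r4:Add1
  c13: CDB Mul2=64  regs: r0:64,r1:8,r2:Add2,r3:Mul1,r4:Add1
  c14: -  regs: r0:64,r1:8,r2:Add2,r3:Mul1,r4:Add1
  c15: -  regs: r0:64,r1:8,r2:Add2,r3:Mul1,r4:Add1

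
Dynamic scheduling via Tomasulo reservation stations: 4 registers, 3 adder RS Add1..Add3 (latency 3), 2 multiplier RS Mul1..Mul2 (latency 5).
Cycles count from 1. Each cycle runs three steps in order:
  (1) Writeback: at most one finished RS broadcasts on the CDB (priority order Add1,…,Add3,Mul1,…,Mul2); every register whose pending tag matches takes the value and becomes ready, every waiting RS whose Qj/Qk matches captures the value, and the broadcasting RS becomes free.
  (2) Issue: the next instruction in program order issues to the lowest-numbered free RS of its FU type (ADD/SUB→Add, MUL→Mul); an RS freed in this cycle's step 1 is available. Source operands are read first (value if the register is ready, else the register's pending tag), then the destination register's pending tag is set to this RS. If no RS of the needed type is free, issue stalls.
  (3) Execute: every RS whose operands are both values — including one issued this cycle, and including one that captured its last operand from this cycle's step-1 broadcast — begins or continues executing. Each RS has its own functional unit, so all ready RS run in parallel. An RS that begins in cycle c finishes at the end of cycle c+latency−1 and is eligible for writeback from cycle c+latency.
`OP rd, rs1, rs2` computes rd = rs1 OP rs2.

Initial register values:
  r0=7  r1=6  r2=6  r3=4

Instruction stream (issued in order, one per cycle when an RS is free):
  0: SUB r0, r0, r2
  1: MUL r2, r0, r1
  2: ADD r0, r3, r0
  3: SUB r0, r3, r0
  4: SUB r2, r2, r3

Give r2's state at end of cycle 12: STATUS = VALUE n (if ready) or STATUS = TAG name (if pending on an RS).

  c1: issue SUB r0<-Add1  regs: r0:Add1,r1:6,r2:6,r3:4
  c2: issue MUL r2<-Mul1  regs: r0:Add1,r1:6,r2:Mul1,r3:4
  c3: issue ADD r0<-Add2  regs: r0:Add2,r1:6,r2:Mul1,r3:4
  c4: CDB Add1=1; issue SUB r0<-Add1  regs: r0:Add1,r1:6,r2:Mul1,r3:4
  c5: issue SUB r2<-Add3  regs: r0:Add1,r1:6,r2:Add3,r3:4
  c6: -  regs: r0:Add1,r1:6,r2:Add3,r3:4
  c7: CDB Add2=5  regs: r0:Add1,r1:6,r2:Add3,r3:4
  c8: -  regs: r0:Add1,r1:6,r2:Add3,r3:4
  c9: CDB Mul1=6  regs: r0:Add1,r1:6,r2:Add3,r3:4
  c10: CDB Add1=-1  regs: r0:-1,r1:6,r2:Add3,r3:4
  c11: -  regs: r0:-1,r1:6,r2:Add3,r3:4
  c12: CDB Add3=2  regs: r0:-1,r1:6,r2:2,r3:4

STATUS = VALUE 2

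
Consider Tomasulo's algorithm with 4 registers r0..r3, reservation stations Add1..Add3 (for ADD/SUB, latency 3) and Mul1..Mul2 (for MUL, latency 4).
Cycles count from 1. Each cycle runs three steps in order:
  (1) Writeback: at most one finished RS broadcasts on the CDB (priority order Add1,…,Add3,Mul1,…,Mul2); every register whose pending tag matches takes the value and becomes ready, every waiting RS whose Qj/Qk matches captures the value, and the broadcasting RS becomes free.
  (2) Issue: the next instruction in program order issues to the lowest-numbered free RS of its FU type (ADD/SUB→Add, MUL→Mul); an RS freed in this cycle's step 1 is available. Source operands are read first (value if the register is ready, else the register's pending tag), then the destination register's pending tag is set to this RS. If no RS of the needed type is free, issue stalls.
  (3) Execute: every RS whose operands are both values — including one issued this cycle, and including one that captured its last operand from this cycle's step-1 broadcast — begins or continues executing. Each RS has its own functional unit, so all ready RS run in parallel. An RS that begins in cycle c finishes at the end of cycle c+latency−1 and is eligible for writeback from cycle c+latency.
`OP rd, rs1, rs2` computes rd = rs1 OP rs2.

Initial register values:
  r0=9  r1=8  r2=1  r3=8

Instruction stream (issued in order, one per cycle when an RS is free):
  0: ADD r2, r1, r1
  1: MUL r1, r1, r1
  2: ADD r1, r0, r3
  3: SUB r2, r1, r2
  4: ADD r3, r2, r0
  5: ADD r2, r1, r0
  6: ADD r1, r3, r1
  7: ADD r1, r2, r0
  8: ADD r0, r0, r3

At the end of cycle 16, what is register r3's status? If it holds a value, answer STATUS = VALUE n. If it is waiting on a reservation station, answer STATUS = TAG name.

c1: issue ADD r2<-Add1 | r0:9,r1:8,r2:Add1,r3:8
c2: issue MUL r1<-Mul1 | r0:9,r1:Mul1,r2:Add1,r3:8
c3: issue ADD r1<-Add2 | r0:9,r1:Add2,r2:Add1,r3:8
c4: CDB Add1=16; issue SUB r2<-Add1 | r0:9,r1:Add2,r2:Add1,r3:8
c5: issue ADD r3<-Add3 | r0:9,r1:Add2,r2:Add1,r3:Add3
c6: CDB Add2=17; issue ADD r2<-Add2 | r0:9,r1:17,r2:Add2,r3:Add3
c7: CDB Mul1=64; stall | r0:9,r1:17,r2:Add2,r3:Add3
c8: stall | r0:9,r1:17,r2:Add2,r3:Add3
c9: CDB Add1=1; issue ADD r1<-Add1 | r0:9,r1:Add1,r2:Add2,r3:Add3
c10: CDB Add2=26; issue ADD r1<-Add2 | r0:9,r1:Add2,r2:26,r3:Add3
c11: stall | r0:9,r1:Add2,r2:26,r3:Add3
c12: CDB Add3=10; issue ADD r0<-Add3 | r0:Add3,r1:Add2,r2:26,r3:10
c13: CDB Add2=35 | r0:Add3,r1:35,r2:26,r3:10
c14: - | r0:Add3,r1:35,r2:26,r3:10
c15: CDB Add1=27 | r0:Add3,r1:35,r2:26,r3:10
c16: CDB Add3=19 | r0:19,r1:35,r2:26,r3:10

STATUS = VALUE 10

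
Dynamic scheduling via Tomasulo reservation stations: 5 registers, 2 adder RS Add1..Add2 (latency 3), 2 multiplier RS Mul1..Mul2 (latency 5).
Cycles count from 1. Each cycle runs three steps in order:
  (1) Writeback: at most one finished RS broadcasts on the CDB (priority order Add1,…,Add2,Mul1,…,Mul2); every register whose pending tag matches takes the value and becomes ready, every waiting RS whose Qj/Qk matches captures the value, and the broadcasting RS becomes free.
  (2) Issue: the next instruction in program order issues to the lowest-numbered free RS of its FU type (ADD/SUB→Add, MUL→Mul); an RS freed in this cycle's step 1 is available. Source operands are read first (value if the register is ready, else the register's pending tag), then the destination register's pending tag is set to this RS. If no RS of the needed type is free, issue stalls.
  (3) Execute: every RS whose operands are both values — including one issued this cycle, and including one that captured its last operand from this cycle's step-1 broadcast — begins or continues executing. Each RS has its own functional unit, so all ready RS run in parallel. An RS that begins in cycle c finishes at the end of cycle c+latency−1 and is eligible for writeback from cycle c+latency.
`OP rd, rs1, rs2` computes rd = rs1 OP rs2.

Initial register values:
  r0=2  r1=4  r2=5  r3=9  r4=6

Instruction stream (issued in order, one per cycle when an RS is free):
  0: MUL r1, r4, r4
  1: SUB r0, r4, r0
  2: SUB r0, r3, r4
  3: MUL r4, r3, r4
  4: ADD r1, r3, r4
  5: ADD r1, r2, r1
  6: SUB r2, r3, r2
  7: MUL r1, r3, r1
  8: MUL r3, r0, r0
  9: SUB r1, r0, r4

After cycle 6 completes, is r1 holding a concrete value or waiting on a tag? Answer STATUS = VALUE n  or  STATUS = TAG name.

STATUS = TAG Add2

c1: issue MUL r1<-Mul1 | r0:2,r1:Mul1,r2:5,r3:9,r4:6
c2: issue SUB r0<-Add1 | r0:Add1,r1:Mul1,r2:5,r3:9,r4:6
c3: issue SUB r0<-Add2 | r0:Add2,r1:Mul1,r2:5,r3:9,r4:6
c4: issue MUL r4<-Mul2 | r0:Add2,r1:Mul1,r2:5,r3:9,r4:Mul2
c5: CDB Add1=4; issue ADD r1<-Add1 | r0:Add2,r1:Add1,r2:5,r3:9,r4:Mul2
c6: CDB Add2=3; issue ADD r1<-Add2 | r0:3,r1:Add2,r2:5,r3:9,r4:Mul2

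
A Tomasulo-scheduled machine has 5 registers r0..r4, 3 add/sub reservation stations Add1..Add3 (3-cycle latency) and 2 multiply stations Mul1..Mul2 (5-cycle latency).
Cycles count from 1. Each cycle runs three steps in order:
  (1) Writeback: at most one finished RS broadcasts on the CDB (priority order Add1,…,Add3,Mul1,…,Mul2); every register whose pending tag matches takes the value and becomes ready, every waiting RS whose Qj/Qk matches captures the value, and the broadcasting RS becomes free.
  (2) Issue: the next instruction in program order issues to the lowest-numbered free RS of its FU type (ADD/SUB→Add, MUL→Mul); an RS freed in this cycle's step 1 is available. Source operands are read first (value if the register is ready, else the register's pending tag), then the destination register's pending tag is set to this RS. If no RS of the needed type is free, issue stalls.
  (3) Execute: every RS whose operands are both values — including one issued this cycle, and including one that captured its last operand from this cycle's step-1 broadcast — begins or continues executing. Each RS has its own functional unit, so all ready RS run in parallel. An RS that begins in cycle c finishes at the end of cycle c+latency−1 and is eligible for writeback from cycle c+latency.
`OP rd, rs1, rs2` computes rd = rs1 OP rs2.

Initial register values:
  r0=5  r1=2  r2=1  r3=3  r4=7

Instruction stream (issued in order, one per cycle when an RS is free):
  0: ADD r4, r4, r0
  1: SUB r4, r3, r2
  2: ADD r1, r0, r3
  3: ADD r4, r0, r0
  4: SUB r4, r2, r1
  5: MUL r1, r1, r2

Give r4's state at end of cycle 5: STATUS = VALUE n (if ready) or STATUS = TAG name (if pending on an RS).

c1: issue ADD r4<-Add1 | r0:5,r1:2,r2:1,r3:3,r4:Add1
c2: issue SUB r4<-Add2 | r0:5,r1:2,r2:1,r3:3,r4:Add2
c3: issue ADD r1<-Add3 | r0:5,r1:Add3,r2:1,r3:3,r4:Add2
c4: CDB Add1=12; issue ADD r4<-Add1 | r0:5,r1:Add3,r2:1,r3:3,r4:Add1
c5: CDB Add2=2; issue SUB r4<-Add2 | r0:5,r1:Add3,r2:1,r3:3,r4:Add2

STATUS = TAG Add2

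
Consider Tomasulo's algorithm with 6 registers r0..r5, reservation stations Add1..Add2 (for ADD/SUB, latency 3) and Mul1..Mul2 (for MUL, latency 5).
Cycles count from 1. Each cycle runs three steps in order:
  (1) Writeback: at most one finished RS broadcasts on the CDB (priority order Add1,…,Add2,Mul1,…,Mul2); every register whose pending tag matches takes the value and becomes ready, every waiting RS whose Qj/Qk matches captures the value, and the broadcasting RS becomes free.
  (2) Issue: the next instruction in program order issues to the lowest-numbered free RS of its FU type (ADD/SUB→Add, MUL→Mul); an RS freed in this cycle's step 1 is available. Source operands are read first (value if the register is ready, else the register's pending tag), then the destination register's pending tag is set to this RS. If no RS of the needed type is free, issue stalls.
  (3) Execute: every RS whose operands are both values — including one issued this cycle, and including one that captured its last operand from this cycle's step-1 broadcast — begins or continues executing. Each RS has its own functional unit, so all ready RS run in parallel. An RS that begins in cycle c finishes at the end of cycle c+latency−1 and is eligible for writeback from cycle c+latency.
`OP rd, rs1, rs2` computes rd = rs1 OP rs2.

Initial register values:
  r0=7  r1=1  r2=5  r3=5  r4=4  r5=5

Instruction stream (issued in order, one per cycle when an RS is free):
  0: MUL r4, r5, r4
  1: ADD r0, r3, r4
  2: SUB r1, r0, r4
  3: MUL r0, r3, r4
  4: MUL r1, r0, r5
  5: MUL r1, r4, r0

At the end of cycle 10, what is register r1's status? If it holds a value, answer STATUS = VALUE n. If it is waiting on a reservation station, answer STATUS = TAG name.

  c1: issue MUL r4<-Mul1  regs: r0:7,r1:1,r2:5,r3:5,r4:Mul1,r5:5
  c2: issue ADD r0<-Add1  regs: r0:Add1,r1:1,r2:5,r3:5,r4:Mul1,r5:5
  c3: issue SUB r1<-Add2  regs: r0:Add1,r1:Add2,r2:5,r3:5,r4:Mul1,r5:5
  c4: issue MUL r0<-Mul2  regs: r0:Mul2,r1:Add2,r2:5,r3:5,r4:Mul1,r5:5
  c5: stall  regs: r0:Mul2,r1:Add2,r2:5,r3:5,r4:Mul1,r5:5
  c6: CDB Mul1=20; issue MUL r1<-Mul1  regs: r0:Mul2,r1:Mul1,r2:5,r3:5,r4:20,r5:5
  c7: stall  regs: r0:Mul2,r1:Mul1,r2:5,r3:5,r4:20,r5:5
  c8: stall  regs: r0:Mul2,r1:Mul1,r2:5,r3:5,r4:20,r5:5
  c9: CDB Add1=25; stall  regs: r0:Mul2,r1:Mul1,r2:5,r3:5,r4:20,r5:5
  c10: stall  regs: r0:Mul2,r1:Mul1,r2:5,r3:5,r4:20,r5:5

STATUS = TAG Mul1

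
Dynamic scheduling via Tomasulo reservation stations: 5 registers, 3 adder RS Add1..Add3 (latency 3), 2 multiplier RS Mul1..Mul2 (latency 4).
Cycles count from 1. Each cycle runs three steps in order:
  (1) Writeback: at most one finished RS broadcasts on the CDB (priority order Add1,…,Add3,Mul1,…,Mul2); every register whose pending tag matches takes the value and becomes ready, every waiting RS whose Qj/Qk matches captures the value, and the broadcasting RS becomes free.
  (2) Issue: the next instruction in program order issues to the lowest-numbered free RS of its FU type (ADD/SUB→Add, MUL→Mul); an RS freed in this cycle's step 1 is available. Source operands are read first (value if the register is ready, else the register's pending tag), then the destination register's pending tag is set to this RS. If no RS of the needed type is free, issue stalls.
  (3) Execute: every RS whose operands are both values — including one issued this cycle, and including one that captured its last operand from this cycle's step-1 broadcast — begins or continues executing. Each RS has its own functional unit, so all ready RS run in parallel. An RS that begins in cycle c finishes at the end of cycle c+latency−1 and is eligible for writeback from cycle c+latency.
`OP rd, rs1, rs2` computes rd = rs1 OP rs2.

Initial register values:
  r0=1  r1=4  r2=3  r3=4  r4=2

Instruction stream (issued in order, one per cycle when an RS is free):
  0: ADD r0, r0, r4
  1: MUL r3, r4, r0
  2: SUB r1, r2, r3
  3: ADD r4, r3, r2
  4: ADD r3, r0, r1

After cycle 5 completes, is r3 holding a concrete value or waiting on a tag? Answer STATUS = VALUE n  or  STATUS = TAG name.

STATUS = TAG Add3

  c1: issue ADD r0<-Add1  regs: r0:Add1,r1:4,r2:3,r3:4,r4:2
  c2: issue MUL r3<-Mul1  regs: r0:Add1,r1:4,r2:3,r3:Mul1,r4:2
  c3: issue SUB r1<-Add2  regs: r0:Add1,r1:Add2,r2:3,r3:Mul1,r4:2
  c4: CDB Add1=3; issue ADD r4<-Add1  regs: r0:3,r1:Add2,r2:3,r3:Mul1,r4:Add1
  c5: issue ADD r3<-Add3  regs: r0:3,r1:Add2,r2:3,r3:Add3,r4:Add1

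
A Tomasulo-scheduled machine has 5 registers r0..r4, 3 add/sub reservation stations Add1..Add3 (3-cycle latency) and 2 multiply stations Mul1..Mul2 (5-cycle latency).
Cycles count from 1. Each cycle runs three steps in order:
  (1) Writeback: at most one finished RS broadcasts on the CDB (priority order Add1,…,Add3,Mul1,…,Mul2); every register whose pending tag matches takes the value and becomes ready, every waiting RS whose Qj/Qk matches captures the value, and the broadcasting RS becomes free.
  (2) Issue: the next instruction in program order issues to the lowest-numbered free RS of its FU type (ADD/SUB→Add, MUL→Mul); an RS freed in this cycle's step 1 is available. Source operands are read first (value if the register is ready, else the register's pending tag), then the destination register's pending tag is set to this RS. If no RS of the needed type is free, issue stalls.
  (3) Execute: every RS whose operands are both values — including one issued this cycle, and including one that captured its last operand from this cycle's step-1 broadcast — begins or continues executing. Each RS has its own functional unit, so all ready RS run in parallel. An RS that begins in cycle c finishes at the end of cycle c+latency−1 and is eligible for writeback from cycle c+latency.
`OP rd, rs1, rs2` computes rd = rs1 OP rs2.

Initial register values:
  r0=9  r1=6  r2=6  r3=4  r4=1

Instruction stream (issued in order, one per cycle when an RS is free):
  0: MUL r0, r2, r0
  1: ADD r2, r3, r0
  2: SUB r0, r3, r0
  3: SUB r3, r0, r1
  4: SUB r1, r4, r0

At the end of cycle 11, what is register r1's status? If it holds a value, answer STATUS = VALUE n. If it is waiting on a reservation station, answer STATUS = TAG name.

STATUS = TAG Add1

c1: issue MUL r0<-Mul1 | r0:Mul1,r1:6,r2:6,r3:4,r4:1
c2: issue ADD r2<-Add1 | r0:Mul1,r1:6,r2:Add1,r3:4,r4:1
c3: issue SUB r0<-Add2 | r0:Add2,r1:6,r2:Add1,r3:4,r4:1
c4: issue SUB r3<-Add3 | r0:Add2,r1:6,r2:Add1,r3:Add3,r4:1
c5: stall | r0:Add2,r1:6,r2:Add1,r3:Add3,r4:1
c6: CDB Mul1=54; stall | r0:Add2,r1:6,r2:Add1,r3:Add3,r4:1
c7: stall | r0:Add2,r1:6,r2:Add1,r3:Add3,r4:1
c8: stall | r0:Add2,r1:6,r2:Add1,r3:Add3,r4:1
c9: CDB Add1=58; issue SUB r1<-Add1 | r0:Add2,r1:Add1,r2:58,r3:Add3,r4:1
c10: CDB Add2=-50 | r0:-50,r1:Add1,r2:58,r3:Add3,r4:1
c11: - | r0:-50,r1:Add1,r2:58,r3:Add3,r4:1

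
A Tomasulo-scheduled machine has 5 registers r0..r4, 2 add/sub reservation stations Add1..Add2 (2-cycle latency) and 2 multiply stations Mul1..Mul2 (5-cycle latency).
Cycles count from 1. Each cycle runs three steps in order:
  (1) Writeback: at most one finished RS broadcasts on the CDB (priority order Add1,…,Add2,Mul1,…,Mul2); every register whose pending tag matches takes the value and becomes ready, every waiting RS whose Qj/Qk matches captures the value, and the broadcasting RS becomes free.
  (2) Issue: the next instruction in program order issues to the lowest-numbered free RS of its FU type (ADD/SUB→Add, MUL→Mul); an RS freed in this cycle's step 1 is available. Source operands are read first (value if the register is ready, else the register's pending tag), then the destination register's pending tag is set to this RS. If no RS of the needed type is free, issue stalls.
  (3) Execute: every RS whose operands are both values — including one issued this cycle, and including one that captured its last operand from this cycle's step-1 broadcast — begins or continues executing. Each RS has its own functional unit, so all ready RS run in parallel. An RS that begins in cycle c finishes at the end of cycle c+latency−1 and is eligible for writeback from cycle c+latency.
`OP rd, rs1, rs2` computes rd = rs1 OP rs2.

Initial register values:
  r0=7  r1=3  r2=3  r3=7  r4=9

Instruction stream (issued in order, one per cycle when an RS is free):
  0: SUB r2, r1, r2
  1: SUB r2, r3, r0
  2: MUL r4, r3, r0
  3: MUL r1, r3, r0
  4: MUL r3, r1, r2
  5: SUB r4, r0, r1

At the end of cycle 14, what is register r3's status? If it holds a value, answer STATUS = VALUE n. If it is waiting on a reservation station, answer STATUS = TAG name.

cycle 1: issue SUB r2<-Add1 // r0:7,r1:3,r2:Add1,r3:7,r4:9
cycle 2: issue SUB r2<-Add2 // r0:7,r1:3,r2:Add2,r3:7,r4:9
cycle 3: CDB Add1=0; issue MUL r4<-Mul1 // r0:7,r1:3,r2:Add2,r3:7,r4:Mul1
cycle 4: CDB Add2=0; issue MUL r1<-Mul2 // r0:7,r1:Mul2,r2:0,r3:7,r4:Mul1
cycle 5: stall // r0:7,r1:Mul2,r2:0,r3:7,r4:Mul1
cycle 6: stall // r0:7,r1:Mul2,r2:0,r3:7,r4:Mul1
cycle 7: stall // r0:7,r1:Mul2,r2:0,r3:7,r4:Mul1
cycle 8: CDB Mul1=49; issue MUL r3<-Mul1 // r0:7,r1:Mul2,r2:0,r3:Mul1,r4:49
cycle 9: CDB Mul2=49; issue SUB r4<-Add1 // r0:7,r1:49,r2:0,r3:Mul1,r4:Add1
cycle 10: - // r0:7,r1:49,r2:0,r3:Mul1,r4:Add1
cycle 11: CDB Add1=-42 // r0:7,r1:49,r2:0,r3:Mul1,r4:-42
cycle 12: - // r0:7,r1:49,r2:0,r3:Mul1,r4:-42
cycle 13: - // r0:7,r1:49,r2:0,r3:Mul1,r4:-42
cycle 14: CDB Mul1=0 // r0:7,r1:49,r2:0,r3:0,r4:-42

STATUS = VALUE 0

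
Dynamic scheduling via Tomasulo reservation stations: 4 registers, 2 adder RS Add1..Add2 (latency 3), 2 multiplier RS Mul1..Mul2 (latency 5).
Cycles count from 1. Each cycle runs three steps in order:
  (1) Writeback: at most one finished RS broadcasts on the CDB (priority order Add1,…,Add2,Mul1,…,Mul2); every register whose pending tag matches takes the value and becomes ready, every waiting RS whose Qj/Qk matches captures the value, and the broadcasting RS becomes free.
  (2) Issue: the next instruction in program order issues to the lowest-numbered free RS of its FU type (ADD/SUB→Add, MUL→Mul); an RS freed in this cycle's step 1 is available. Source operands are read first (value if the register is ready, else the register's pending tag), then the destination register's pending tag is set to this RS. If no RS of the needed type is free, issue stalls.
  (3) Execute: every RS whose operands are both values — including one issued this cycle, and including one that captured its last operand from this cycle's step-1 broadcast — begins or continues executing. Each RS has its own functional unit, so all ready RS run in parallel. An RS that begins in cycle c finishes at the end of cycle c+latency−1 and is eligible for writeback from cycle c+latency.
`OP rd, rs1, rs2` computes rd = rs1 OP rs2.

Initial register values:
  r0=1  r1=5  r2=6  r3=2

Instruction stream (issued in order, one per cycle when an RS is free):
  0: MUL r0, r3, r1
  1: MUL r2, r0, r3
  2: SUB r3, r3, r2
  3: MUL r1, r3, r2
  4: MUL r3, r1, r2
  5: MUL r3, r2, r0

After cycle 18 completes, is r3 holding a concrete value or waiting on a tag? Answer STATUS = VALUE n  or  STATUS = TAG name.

  c1: issue MUL r0<-Mul1  regs: r0:Mul1,r1:5,r2:6,r3:2
  c2: issue MUL r2<-Mul2  regs: r0:Mul1,r1:5,r2:Mul2,r3:2
  c3: issue SUB r3<-Add1  regs: r0:Mul1,r1:5,r2:Mul2,r3:Add1
  c4: stall  regs: r0:Mul1,r1:5,r2:Mul2,r3:Add1
  c5: stall  regs: r0:Mul1,r1:5,r2:Mul2,r3:Add1
  c6: CDB Mul1=10; issue MUL r1<-Mul1  regs: r0:10,r1:Mul1,r2:Mul2,r3:Add1
  c7: stall  regs: r0:10,r1:Mul1,r2:Mul2,r3:Add1
  c8: stall  regs: r0:10,r1:Mul1,r2:Mul2,r3:Add1
  c9: stall  regs: r0:10,r1:Mul1,r2:Mul2,r3:Add1
  c10: stall  regs: r0:10,r1:Mul1,r2:Mul2,r3:Add1
  c11: CDB Mul2=20; issue MUL r3<-Mul2  regs: r0:10,r1:Mul1,r2:20,r3:Mul2
  c12: stall  regs: r0:10,r1:Mul1,r2:20,r3:Mul2
  c13: stall  regs: r0:10,r1:Mul1,r2:20,r3:Mul2
  c14: CDB Add1=-18; stall  regs: r0:10,r1:Mul1,r2:20,r3:Mul2
  c15: stall  regs: r0:10,r1:Mul1,r2:20,r3:Mul2
  c16: stall  regs: r0:10,r1:Mul1,r2:20,r3:Mul2
  c17: stall  regs: r0:10,r1:Mul1,r2:20,r3:Mul2
  c18: stall  regs: r0:10,r1:Mul1,r2:20,r3:Mul2

STATUS = TAG Mul2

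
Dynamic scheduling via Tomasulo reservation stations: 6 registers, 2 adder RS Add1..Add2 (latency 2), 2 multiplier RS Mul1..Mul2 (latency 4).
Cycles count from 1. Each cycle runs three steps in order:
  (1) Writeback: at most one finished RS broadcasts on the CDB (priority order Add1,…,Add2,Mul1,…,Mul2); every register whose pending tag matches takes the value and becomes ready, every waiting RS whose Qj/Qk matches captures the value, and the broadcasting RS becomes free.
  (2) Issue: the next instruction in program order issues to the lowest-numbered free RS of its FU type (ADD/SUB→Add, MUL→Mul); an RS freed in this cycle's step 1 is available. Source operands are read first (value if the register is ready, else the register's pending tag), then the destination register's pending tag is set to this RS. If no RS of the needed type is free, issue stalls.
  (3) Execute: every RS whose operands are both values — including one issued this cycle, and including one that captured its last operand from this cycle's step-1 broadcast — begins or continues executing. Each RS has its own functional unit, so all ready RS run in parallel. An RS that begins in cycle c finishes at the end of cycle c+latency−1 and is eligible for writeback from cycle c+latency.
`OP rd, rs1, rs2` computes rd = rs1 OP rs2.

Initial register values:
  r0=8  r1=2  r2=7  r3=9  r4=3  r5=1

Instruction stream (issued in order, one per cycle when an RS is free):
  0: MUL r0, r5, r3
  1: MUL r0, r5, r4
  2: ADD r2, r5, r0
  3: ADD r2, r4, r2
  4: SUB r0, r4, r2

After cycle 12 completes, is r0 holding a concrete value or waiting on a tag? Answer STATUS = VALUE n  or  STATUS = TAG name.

c1: issue MUL r0<-Mul1 | r0:Mul1,r1:2,r2:7,r3:9,r4:3,r5:1
c2: issue MUL r0<-Mul2 | r0:Mul2,r1:2,r2:7,r3:9,r4:3,r5:1
c3: issue ADD r2<-Add1 | r0:Mul2,r1:2,r2:Add1,r3:9,r4:3,r5:1
c4: issue ADD r2<-Add2 | r0:Mul2,r1:2,r2:Add2,r3:9,r4:3,r5:1
c5: CDB Mul1=9; stall | r0:Mul2,r1:2,r2:Add2,r3:9,r4:3,r5:1
c6: CDB Mul2=3; stall | r0:3,r1:2,r2:Add2,r3:9,r4:3,r5:1
c7: stall | r0:3,r1:2,r2:Add2,r3:9,r4:3,r5:1
c8: CDB Add1=4; issue SUB r0<-Add1 | r0:Add1,r1:2,r2:Add2,r3:9,r4:3,r5:1
c9: - | r0:Add1,r1:2,r2:Add2,r3:9,r4:3,r5:1
c10: CDB Add2=7 | r0:Add1,r1:2,r2:7,r3:9,r4:3,r5:1
c11: - | r0:Add1,r1:2,r2:7,r3:9,r4:3,r5:1
c12: CDB Add1=-4 | r0:-4,r1:2,r2:7,r3:9,r4:3,r5:1

STATUS = VALUE -4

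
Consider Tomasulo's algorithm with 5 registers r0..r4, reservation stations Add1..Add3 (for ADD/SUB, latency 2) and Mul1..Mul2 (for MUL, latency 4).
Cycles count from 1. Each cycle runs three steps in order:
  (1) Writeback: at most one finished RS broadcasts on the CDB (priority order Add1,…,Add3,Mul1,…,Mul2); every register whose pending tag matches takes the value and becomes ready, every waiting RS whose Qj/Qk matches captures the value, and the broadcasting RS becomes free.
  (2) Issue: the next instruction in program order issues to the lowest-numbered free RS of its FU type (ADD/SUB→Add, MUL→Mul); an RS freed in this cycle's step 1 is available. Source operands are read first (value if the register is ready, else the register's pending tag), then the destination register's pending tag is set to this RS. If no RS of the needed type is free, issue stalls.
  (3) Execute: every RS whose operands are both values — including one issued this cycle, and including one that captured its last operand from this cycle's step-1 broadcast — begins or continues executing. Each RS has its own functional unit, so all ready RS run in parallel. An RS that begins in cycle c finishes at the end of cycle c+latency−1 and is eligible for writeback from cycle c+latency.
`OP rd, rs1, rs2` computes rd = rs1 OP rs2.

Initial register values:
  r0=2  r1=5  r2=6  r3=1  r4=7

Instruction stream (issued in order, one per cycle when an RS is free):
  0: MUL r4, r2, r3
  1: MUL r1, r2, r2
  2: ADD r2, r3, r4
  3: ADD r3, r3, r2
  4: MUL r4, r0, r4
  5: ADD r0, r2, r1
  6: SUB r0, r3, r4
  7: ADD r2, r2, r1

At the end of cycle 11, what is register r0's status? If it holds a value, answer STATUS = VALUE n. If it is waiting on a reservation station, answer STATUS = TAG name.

cycle 1: issue MUL r4<-Mul1 // r0:2,r1:5,r2:6,r3:1,r4:Mul1
cycle 2: issue MUL r1<-Mul2 // r0:2,r1:Mul2,r2:6,r3:1,r4:Mul1
cycle 3: issue ADD r2<-Add1 // r0:2,r1:Mul2,r2:Add1,r3:1,r4:Mul1
cycle 4: issue ADD r3<-Add2 // r0:2,r1:Mul2,r2:Add1,r3:Add2,r4:Mul1
cycle 5: CDB Mul1=6; issue MUL r4<-Mul1 // r0:2,r1:Mul2,r2:Add1,r3:Add2,r4:Mul1
cycle 6: CDB Mul2=36; issue ADD r0<-Add3 // r0:Add3,r1:36,r2:Add1,r3:Add2,r4:Mul1
cycle 7: CDB Add1=7; issue SUB r0<-Add1 // r0:Add1,r1:36,r2:7,r3:Add2,r4:Mul1
cycle 8: stall // r0:Add1,r1:36,r2:7,r3:Add2,r4:Mul1
cycle 9: CDB Add2=8; issue ADD r2<-Add2 // r0:Add1,r1:36,r2:Add2,r3:8,r4:Mul1
cycle 10: CDB Add3=43 // r0:Add1,r1:36,r2:Add2,r3:8,r4:Mul1
cycle 11: CDB Add2=43 // r0:Add1,r1:36,r2:43,r3:8,r4:Mul1

STATUS = TAG Add1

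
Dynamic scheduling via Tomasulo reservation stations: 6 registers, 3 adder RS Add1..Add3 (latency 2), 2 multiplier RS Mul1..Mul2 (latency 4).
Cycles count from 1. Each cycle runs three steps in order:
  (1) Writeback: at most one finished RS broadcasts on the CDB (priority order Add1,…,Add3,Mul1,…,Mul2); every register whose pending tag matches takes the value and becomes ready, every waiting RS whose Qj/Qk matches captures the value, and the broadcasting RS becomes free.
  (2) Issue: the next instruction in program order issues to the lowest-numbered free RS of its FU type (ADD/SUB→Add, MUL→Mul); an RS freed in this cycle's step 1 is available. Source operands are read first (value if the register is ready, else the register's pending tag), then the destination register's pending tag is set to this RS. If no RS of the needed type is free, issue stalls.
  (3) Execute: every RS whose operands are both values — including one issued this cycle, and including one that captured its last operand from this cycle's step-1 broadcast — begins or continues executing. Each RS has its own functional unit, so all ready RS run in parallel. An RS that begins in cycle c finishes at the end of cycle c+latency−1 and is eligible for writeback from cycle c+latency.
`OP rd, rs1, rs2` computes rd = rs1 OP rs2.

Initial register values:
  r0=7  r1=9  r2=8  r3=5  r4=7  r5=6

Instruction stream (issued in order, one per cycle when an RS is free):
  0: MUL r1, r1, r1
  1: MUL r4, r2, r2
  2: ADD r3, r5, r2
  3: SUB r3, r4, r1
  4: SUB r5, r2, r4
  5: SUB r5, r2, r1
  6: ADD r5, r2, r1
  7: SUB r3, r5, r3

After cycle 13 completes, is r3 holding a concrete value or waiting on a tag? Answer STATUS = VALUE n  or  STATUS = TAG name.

STATUS = VALUE 106

cycle 1: issue MUL r1<-Mul1 // r0:7,r1:Mul1,r2:8,r3:5,r4:7,r5:6
cycle 2: issue MUL r4<-Mul2 // r0:7,r1:Mul1,r2:8,r3:5,r4:Mul2,r5:6
cycle 3: issue ADD r3<-Add1 // r0:7,r1:Mul1,r2:8,r3:Add1,r4:Mul2,r5:6
cycle 4: issue SUB r3<-Add2 // r0:7,r1:Mul1,r2:8,r3:Add2,r4:Mul2,r5:6
cycle 5: CDB Add1=14; issue SUB r5<-Add1 // r0:7,r1:Mul1,r2:8,r3:Add2,r4:Mul2,r5:Add1
cycle 6: CDB Mul1=81; issue SUB r5<-Add3 // r0:7,r1:81,r2:8,r3:Add2,r4:Mul2,r5:Add3
cycle 7: CDB Mul2=64; stall // r0:7,r1:81,r2:8,r3:Add2,r4:64,r5:Add3
cycle 8: CDB Add3=-73; issue ADD r5<-Add3 // r0:7,r1:81,r2:8,r3:Add2,r4:64,r5:Add3
cycle 9: CDB Add1=-56; issue SUB r3<-Add1 // r0:7,r1:81,r2:8,r3:Add1,r4:64,r5:Add3
cycle 10: CDB Add2=-17 // r0:7,r1:81,r2:8,r3:Add1,r4:64,r5:Add3
cycle 11: CDB Add3=89 // r0:7,r1:81,r2:8,r3:Add1,r4:64,r5:89
cycle 12: - // r0:7,r1:81,r2:8,r3:Add1,r4:64,r5:89
cycle 13: CDB Add1=106 // r0:7,r1:81,r2:8,r3:106,r4:64,r5:89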